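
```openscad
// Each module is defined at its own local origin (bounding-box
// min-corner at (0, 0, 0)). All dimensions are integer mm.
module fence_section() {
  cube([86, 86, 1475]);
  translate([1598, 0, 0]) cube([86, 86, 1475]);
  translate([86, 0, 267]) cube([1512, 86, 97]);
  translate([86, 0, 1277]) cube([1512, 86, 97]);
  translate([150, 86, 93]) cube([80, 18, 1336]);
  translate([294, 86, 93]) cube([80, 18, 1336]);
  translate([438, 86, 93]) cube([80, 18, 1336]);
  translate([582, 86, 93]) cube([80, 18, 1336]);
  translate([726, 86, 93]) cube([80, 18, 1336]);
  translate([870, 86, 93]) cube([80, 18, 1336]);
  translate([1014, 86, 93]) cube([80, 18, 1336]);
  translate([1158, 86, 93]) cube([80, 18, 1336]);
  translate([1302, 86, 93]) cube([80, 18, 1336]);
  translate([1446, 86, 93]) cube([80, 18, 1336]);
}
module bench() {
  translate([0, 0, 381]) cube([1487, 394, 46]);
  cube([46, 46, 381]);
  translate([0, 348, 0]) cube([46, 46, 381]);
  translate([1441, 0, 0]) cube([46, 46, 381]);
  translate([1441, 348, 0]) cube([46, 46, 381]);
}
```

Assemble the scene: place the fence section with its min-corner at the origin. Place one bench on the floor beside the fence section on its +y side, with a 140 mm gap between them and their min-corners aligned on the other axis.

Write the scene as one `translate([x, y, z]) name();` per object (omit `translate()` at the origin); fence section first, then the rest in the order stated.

fence_section();
translate([0, 244, 0]) bench();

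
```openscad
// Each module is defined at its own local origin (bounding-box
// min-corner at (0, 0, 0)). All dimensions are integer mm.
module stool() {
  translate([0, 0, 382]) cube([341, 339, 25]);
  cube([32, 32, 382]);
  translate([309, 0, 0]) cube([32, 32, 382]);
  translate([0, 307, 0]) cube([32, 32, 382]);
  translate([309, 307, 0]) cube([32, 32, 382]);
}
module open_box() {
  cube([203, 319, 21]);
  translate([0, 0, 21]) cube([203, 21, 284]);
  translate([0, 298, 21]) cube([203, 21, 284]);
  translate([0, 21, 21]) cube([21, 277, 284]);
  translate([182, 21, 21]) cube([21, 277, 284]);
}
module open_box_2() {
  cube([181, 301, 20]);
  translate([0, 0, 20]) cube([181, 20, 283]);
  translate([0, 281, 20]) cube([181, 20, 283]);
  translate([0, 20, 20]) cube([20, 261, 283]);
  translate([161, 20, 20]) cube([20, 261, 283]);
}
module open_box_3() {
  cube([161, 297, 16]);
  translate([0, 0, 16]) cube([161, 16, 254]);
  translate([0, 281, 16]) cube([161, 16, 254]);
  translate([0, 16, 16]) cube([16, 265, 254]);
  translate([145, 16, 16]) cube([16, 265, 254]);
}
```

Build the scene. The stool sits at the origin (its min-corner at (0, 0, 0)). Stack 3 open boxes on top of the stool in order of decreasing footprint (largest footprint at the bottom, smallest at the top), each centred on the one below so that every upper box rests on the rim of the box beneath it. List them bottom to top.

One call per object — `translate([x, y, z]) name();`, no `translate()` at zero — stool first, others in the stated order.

stool();
translate([69, 10, 407]) open_box();
translate([80, 19, 712]) open_box_2();
translate([90, 21, 1015]) open_box_3();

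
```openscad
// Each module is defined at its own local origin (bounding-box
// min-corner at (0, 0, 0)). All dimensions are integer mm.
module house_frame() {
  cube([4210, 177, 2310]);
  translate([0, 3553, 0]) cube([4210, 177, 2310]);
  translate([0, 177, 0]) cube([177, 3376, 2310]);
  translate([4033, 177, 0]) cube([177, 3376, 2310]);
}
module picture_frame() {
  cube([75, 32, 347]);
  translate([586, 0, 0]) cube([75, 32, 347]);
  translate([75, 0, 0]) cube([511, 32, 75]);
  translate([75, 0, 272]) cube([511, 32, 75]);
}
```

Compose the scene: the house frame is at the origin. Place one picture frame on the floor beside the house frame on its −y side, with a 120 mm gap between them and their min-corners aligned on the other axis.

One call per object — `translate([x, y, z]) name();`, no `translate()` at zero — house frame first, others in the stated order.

house_frame();
translate([0, -152, 0]) picture_frame();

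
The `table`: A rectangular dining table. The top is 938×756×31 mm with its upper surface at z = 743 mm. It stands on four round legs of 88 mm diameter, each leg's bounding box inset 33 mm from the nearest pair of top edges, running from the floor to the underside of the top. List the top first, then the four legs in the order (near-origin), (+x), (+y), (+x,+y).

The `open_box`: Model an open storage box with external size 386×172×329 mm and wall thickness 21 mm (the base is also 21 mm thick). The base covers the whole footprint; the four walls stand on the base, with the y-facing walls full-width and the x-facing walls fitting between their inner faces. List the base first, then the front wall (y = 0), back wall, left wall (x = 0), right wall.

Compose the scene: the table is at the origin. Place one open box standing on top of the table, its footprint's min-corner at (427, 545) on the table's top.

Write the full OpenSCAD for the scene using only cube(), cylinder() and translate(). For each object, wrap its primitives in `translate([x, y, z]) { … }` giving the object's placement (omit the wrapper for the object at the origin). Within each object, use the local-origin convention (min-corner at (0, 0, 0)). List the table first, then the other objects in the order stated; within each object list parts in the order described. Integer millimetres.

translate([0, 0, 712]) cube([938, 756, 31]);
translate([77, 77, 0]) cylinder(h = 712, r = 44);
translate([861, 77, 0]) cylinder(h = 712, r = 44);
translate([77, 679, 0]) cylinder(h = 712, r = 44);
translate([861, 679, 0]) cylinder(h = 712, r = 44);
translate([427, 545, 743]) {
  cube([386, 172, 21]);
  translate([0, 0, 21]) cube([386, 21, 308]);
  translate([0, 151, 21]) cube([386, 21, 308]);
  translate([0, 21, 21]) cube([21, 130, 308]);
  translate([365, 21, 21]) cube([21, 130, 308]);
}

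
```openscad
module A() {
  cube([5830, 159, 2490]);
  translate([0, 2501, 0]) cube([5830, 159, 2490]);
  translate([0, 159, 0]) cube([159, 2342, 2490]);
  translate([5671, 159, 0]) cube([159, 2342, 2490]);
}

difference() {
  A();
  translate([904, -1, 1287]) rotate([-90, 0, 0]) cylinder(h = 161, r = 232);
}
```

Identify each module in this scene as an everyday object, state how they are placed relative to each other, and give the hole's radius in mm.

The subtracted cylinder has r = 232 mm.

A is a house frame. The house frame has a circular hole through its front wall. The hole's radius is 232 mm.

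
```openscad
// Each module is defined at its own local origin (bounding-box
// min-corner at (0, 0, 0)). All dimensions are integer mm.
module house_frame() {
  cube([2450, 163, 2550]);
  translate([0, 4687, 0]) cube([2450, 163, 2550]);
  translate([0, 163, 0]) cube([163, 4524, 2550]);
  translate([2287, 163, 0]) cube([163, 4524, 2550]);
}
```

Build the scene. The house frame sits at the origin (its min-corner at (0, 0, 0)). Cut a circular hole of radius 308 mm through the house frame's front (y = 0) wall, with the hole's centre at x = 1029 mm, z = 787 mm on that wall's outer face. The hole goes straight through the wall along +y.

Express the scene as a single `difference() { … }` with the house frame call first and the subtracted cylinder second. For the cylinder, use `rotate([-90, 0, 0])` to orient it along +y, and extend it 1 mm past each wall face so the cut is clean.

difference() {
  house_frame();
  translate([1029, -1, 787]) rotate([-90, 0, 0]) cylinder(h = 165, r = 308);
}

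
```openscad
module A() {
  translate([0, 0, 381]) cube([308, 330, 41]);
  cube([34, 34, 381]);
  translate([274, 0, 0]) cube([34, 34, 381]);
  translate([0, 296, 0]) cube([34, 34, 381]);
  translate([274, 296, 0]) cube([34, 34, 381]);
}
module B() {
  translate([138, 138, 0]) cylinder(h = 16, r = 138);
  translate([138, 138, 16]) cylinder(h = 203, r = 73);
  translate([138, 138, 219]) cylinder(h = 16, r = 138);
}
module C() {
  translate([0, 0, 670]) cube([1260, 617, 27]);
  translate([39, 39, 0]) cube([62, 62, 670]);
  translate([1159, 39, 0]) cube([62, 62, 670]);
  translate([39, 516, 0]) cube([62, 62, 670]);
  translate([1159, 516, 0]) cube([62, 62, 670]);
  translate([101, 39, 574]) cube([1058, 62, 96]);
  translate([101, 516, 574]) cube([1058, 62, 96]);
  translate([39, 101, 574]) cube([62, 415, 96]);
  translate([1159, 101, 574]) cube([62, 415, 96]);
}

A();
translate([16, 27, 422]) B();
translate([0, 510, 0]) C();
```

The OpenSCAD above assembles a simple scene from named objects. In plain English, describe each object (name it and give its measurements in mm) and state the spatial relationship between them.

A is a simple wooden stool: a rectangular seat 308 mm (x) by 330 mm (y), 41 mm thick, top face at z = 422 mm, on four square legs, each 34×34 mm in cross-section. The legs rest on z = 0, each flush with a corner of the seat.

B is a spool: two coaxial disc flanges of radius 138 mm and thickness 16 mm, joined by a core cylinder of radius 73 mm and height 203 mm. The lower flange rests on z = 0 and the three cylinders share a vertical axis.

C is a table with a 1260×617 mm rectangular top, 27 mm thick, top surface at z = 697 mm, supported by four 62×62 mm square legs, each inset 39 mm from the nearest pair of top edges, running from the floor. Four apron rails, 62 mm thick and 96 mm tall, run between adjacent legs with their top edges flush with the underside of the top and their outer faces flush with the legs' outer faces.

The spool is on top of the stool, centred. The table is on the floor beside the stool on its +y side.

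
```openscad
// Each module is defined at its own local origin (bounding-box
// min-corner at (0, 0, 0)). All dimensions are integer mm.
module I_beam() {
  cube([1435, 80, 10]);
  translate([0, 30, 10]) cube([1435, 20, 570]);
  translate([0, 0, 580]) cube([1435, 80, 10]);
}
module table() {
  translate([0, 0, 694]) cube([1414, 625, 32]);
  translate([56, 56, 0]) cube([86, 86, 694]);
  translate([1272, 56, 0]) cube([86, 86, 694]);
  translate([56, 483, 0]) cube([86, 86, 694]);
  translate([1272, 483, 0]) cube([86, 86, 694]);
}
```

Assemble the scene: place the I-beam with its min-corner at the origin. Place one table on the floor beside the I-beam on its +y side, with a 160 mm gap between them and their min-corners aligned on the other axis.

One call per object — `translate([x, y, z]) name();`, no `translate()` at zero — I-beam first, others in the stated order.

I_beam();
translate([0, 240, 0]) table();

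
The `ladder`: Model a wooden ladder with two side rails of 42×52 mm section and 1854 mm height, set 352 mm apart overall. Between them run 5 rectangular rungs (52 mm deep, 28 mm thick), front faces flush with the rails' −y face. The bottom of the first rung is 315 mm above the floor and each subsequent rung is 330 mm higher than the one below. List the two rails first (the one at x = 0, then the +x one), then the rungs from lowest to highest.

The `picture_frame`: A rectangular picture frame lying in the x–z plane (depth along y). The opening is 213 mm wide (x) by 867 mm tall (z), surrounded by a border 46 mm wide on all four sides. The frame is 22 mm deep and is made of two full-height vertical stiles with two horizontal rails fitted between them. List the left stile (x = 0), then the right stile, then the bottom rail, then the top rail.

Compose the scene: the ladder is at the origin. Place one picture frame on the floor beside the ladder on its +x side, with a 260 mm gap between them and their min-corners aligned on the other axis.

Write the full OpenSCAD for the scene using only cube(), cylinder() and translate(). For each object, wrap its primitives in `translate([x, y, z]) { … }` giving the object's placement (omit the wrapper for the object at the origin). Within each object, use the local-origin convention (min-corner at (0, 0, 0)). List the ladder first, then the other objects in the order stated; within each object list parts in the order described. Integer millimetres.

cube([42, 52, 1854]);
translate([310, 0, 0]) cube([42, 52, 1854]);
translate([42, 0, 315]) cube([268, 52, 28]);
translate([42, 0, 645]) cube([268, 52, 28]);
translate([42, 0, 975]) cube([268, 52, 28]);
translate([42, 0, 1305]) cube([268, 52, 28]);
translate([42, 0, 1635]) cube([268, 52, 28]);
translate([612, 0, 0]) {
  cube([46, 22, 959]);
  translate([259, 0, 0]) cube([46, 22, 959]);
  translate([46, 0, 0]) cube([213, 22, 46]);
  translate([46, 0, 913]) cube([213, 22, 46]);
}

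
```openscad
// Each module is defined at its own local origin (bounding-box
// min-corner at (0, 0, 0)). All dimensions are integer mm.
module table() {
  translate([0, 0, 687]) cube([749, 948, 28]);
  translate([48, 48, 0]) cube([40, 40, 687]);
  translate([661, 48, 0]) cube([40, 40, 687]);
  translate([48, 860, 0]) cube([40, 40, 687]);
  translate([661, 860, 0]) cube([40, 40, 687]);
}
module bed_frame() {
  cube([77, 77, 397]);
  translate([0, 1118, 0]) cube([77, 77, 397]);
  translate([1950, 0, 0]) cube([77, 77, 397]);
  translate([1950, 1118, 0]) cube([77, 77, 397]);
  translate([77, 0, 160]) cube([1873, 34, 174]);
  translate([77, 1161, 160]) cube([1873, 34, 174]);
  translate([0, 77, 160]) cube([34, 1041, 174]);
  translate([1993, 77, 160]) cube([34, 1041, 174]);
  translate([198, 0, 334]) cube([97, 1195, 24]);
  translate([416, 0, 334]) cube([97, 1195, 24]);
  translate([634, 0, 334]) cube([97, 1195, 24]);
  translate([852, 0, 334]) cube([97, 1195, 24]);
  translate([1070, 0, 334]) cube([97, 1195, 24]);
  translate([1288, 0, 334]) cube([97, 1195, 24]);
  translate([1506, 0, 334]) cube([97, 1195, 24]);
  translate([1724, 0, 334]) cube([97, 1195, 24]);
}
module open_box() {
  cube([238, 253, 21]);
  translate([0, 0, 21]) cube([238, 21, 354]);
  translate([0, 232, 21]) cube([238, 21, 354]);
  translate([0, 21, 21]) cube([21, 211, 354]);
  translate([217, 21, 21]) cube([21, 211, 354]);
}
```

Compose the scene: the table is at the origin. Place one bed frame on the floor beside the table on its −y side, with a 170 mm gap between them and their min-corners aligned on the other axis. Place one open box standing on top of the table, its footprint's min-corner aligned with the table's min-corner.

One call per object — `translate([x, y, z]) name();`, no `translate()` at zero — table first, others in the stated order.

table();
translate([0, -1365, 0]) bed_frame();
translate([0, 0, 715]) open_box();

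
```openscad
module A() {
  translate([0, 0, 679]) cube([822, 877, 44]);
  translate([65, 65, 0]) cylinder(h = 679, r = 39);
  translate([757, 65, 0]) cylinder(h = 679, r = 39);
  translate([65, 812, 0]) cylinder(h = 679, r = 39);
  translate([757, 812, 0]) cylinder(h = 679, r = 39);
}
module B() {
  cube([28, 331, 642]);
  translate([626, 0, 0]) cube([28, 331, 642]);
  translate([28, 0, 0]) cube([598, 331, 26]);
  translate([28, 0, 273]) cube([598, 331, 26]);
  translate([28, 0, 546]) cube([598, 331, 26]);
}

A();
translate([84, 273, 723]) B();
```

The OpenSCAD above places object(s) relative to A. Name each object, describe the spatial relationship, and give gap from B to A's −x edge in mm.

A is a table. B is a bookshelf. The bookshelf is on top of the table, centred. The gap from the bookshelf to the table's −x edge is 84 mm.

The bookshelf's min-x is at 84; the table's min-x is 0; gap = 84 mm.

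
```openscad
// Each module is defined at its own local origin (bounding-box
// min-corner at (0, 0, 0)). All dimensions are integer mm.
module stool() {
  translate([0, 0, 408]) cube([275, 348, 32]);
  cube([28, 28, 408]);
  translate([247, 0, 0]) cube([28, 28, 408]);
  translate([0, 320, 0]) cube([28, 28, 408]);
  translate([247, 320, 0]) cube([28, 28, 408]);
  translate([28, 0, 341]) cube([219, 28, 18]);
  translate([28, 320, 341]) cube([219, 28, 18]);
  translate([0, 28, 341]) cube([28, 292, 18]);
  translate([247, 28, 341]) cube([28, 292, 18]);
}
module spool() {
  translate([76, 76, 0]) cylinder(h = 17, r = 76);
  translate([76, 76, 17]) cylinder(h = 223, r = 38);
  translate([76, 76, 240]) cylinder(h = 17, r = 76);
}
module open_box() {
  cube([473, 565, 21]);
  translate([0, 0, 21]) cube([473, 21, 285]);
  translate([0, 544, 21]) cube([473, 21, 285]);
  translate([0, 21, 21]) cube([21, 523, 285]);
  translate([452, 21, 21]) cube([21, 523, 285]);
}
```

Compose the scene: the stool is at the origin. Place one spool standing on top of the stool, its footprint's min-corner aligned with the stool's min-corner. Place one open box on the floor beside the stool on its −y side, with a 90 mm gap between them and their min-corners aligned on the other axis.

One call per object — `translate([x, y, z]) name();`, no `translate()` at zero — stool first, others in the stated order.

stool();
translate([0, 0, 440]) spool();
translate([0, -655, 0]) open_box();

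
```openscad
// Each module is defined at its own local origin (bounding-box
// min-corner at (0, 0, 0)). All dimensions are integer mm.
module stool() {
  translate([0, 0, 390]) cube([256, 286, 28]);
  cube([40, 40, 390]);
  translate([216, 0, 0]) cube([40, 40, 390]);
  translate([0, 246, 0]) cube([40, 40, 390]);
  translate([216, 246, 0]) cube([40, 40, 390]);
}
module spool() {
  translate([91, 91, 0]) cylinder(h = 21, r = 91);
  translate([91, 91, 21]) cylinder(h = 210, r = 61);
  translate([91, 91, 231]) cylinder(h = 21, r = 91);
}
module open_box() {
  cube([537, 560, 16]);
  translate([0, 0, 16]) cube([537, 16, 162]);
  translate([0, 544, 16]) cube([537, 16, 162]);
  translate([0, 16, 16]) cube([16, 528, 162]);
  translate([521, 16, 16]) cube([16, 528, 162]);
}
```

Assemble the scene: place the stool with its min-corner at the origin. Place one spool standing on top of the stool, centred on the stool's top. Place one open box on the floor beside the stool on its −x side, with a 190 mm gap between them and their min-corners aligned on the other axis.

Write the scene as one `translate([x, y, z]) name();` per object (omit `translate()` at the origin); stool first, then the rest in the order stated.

stool();
translate([37, 52, 418]) spool();
translate([-727, 0, 0]) open_box();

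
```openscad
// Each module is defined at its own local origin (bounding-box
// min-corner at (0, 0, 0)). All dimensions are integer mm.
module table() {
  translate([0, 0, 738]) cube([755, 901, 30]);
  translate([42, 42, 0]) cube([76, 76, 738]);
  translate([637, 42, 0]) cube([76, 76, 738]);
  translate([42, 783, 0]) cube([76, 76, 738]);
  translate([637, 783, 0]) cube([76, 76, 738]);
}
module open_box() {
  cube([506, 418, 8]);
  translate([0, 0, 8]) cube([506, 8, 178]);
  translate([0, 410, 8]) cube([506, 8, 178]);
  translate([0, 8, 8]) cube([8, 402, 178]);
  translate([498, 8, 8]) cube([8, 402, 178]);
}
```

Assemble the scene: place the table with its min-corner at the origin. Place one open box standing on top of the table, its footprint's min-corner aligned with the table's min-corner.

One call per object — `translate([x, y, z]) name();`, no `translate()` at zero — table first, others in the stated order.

table();
translate([0, 0, 768]) open_box();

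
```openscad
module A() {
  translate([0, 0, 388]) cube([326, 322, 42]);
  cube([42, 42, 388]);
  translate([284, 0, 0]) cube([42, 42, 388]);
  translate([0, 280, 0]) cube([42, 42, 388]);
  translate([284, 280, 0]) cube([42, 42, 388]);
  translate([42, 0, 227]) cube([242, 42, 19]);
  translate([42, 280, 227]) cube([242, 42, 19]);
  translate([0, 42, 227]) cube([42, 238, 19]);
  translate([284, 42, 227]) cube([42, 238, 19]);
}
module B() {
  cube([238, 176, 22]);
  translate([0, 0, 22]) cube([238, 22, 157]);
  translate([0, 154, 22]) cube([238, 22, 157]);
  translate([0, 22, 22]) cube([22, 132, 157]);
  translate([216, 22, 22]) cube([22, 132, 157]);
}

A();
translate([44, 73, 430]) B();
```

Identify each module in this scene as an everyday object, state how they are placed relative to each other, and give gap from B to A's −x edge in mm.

The open box's min-x is at 44; the stool's min-x is 0; gap = 44 mm.

A is a stool. B is an open box. The open box is on top of the stool, centred. The gap from the open box to the stool's −x edge is 44 mm.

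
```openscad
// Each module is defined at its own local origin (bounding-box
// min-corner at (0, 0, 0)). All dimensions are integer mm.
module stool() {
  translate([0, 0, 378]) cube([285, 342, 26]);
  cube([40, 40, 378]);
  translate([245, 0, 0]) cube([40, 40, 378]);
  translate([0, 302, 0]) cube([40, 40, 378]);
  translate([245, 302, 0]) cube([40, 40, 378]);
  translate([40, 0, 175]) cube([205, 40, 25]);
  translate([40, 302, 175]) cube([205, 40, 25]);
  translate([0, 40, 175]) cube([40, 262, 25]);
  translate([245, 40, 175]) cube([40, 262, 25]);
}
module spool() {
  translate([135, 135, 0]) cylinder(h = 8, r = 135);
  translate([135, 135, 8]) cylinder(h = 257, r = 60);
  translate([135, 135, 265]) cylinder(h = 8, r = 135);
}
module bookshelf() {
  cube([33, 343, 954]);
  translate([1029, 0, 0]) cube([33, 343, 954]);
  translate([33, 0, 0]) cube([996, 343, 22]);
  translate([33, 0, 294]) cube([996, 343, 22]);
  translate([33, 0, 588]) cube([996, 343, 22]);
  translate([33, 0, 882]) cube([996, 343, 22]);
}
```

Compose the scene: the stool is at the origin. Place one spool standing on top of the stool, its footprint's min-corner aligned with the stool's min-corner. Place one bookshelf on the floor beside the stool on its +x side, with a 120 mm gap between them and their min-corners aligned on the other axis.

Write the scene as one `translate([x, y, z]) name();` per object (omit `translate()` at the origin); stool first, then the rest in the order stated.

stool();
translate([0, 0, 404]) spool();
translate([405, 0, 0]) bookshelf();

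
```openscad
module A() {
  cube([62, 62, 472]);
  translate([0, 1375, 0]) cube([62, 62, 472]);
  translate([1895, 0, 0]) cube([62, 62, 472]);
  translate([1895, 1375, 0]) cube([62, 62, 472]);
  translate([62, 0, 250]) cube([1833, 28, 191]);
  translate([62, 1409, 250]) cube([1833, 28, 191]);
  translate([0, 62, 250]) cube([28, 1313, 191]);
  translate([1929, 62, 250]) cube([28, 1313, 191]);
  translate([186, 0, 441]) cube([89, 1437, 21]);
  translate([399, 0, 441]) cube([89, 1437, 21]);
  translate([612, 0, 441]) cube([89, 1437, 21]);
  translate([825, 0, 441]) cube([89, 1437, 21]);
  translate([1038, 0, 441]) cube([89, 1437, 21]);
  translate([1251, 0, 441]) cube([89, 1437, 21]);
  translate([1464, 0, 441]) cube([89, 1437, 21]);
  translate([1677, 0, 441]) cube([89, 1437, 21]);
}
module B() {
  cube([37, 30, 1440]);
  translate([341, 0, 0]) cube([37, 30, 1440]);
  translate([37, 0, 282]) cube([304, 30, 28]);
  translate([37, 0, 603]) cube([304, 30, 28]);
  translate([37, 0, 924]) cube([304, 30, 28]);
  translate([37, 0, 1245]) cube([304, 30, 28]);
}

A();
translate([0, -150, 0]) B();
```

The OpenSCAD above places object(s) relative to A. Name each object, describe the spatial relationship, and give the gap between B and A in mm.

The ladder's nearest face is 120 mm from the bed frame's −y face.

A is a bed frame. B is a ladder. The ladder is on the floor beside the bed frame on its −y side. The gap between the ladder and the bed frame is 120 mm.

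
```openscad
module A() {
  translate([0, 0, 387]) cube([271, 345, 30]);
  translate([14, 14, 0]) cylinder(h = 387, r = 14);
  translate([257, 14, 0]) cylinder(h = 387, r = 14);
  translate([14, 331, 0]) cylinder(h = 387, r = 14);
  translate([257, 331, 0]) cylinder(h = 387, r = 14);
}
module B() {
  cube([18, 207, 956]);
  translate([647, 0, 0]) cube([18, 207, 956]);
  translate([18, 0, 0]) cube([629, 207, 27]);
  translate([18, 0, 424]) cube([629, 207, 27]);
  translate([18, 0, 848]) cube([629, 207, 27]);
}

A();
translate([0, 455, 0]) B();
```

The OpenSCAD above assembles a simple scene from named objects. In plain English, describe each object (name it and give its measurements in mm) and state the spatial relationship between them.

A is a four-legged stool. The seat is a 271×345×30 mm slab whose top surface is at z = 417 mm; four round legs, each 28 mm in diameter, run from the floor (z = 0) to the underside of the seat, each leg's axis is inset half a diameter from the nearest pair of seat edges (so the leg's bounding box is flush with the corner).

B is a bookshelf 665 mm wide overall, 207 mm deep and 956 mm tall. The two sides are 18 mm thick vertical panels. 3 horizontal shelves of 27 mm thickness span between the inner faces of the sides; the lowest shelf sits on the floor and shelves are stacked with a clear vertical gap of 397 mm between each pair.

The bookshelf is on the floor beside the stool on its +y side.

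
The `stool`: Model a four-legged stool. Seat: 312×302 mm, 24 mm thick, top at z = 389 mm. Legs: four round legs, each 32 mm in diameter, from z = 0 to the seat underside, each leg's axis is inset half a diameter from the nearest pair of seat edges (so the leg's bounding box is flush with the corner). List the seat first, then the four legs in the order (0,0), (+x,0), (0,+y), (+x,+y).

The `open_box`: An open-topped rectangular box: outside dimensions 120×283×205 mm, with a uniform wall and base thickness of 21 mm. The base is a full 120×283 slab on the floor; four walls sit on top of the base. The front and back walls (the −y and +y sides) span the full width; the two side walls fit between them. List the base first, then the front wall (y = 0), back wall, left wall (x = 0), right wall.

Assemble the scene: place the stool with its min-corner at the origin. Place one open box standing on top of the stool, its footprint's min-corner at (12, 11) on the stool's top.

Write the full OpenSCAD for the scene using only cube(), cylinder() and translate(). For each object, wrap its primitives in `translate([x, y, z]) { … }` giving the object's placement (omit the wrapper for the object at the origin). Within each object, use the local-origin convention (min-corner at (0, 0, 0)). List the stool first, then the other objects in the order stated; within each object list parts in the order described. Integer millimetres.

translate([0, 0, 365]) cube([312, 302, 24]);
translate([16, 16, 0]) cylinder(h = 365, r = 16);
translate([296, 16, 0]) cylinder(h = 365, r = 16);
translate([16, 286, 0]) cylinder(h = 365, r = 16);
translate([296, 286, 0]) cylinder(h = 365, r = 16);
translate([12, 11, 389]) {
  cube([120, 283, 21]);
  translate([0, 0, 21]) cube([120, 21, 184]);
  translate([0, 262, 21]) cube([120, 21, 184]);
  translate([0, 21, 21]) cube([21, 241, 184]);
  translate([99, 21, 21]) cube([21, 241, 184]);
}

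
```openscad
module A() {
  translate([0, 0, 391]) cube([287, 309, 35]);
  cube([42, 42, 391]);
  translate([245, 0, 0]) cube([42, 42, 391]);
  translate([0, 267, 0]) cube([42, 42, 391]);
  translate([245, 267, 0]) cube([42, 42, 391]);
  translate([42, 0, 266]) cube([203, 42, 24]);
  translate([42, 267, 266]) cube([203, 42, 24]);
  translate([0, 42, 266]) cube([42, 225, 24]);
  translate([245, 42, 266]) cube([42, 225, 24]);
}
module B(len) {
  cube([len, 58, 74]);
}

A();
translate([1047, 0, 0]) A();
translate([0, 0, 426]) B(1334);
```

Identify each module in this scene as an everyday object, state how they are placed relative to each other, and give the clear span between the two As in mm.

Second stool starts at x = 1047; first ends at x = 287; clear span = 1047 − 287 = 760 mm.

A is a stool. B is a beam. A beam spans the tops of two stools. The clear span between the two stools is 760 mm.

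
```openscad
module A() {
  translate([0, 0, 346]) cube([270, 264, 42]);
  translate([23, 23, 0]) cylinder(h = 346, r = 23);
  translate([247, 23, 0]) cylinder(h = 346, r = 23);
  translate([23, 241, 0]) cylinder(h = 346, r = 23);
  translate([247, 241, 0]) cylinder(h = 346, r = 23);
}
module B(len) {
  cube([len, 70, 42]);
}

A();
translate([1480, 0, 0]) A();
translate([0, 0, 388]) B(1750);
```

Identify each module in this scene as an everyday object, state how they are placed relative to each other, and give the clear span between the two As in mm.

A is a stool. B is a beam. A beam spans the tops of two stools. The clear span between the two stools is 1210 mm.

Second stool starts at x = 1480; first ends at x = 270; clear span = 1480 − 270 = 1210 mm.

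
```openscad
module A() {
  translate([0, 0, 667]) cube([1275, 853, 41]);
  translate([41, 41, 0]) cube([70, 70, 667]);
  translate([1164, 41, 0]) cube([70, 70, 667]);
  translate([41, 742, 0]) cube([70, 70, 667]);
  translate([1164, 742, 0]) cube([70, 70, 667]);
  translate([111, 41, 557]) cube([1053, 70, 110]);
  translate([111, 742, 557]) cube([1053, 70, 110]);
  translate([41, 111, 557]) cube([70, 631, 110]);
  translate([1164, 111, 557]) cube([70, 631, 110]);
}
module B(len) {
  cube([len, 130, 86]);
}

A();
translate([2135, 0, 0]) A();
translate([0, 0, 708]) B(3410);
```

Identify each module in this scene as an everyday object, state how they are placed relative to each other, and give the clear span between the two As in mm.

A is a table. B is a beam. A beam spans the tops of two tables. The clear span between the two tables is 860 mm.

Second table starts at x = 2135; first ends at x = 1275; clear span = 2135 − 1275 = 860 mm.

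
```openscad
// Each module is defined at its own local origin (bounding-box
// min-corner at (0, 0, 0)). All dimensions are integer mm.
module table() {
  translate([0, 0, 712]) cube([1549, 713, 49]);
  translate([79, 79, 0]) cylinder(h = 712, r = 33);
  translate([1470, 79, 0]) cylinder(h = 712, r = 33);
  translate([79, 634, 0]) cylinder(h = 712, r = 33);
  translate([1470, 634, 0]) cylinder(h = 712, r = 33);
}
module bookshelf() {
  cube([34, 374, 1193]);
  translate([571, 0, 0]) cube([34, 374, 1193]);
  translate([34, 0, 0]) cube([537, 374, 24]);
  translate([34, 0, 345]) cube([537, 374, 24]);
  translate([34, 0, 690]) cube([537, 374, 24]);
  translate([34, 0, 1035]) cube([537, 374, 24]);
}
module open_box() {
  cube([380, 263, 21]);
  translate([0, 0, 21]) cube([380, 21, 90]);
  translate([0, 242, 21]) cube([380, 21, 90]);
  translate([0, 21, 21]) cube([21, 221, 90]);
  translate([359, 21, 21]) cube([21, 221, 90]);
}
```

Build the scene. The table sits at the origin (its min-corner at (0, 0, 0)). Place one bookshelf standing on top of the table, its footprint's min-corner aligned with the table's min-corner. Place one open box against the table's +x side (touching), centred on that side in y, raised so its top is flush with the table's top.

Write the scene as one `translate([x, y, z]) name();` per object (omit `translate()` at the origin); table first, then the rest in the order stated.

table();
translate([0, 0, 761]) bookshelf();
translate([1549, 225, 650]) open_box();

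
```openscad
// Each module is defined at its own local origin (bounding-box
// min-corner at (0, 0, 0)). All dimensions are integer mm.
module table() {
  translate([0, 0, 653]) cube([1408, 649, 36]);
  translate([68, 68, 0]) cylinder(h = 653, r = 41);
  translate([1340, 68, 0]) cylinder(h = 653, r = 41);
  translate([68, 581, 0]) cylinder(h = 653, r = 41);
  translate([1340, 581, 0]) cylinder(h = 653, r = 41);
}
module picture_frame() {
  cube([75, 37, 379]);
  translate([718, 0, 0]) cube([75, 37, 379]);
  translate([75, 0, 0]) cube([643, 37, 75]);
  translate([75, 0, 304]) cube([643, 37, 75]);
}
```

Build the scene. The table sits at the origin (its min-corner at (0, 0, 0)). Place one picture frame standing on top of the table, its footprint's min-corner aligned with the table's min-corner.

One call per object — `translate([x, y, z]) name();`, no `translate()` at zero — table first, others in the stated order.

table();
translate([0, 0, 689]) picture_frame();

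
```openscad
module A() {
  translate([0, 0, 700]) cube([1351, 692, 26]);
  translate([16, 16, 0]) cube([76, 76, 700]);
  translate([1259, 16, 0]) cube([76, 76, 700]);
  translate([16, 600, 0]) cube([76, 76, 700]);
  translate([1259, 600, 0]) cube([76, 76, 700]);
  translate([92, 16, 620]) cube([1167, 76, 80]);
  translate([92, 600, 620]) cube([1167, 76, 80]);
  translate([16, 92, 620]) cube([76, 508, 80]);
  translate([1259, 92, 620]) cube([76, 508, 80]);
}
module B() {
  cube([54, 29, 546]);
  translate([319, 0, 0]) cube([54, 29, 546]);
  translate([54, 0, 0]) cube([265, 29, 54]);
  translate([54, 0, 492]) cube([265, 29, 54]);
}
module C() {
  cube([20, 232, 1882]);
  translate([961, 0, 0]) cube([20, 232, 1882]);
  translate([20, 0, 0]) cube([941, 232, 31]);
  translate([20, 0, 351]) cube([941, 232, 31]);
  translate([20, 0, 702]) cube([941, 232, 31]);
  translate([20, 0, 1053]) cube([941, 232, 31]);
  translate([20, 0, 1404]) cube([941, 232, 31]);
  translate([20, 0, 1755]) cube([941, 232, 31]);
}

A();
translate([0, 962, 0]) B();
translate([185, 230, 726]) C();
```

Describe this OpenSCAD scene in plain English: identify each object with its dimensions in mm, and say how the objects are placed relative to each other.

A is a table: top 1351 mm (x) × 692 mm (y), 26 mm thick, upper face at z = 726 mm, on four 76×76 mm square legs, each inset 16 mm from the nearest pair of top edges, running from z = 0 to the bottom of the top. Four apron rails, 76 mm thick and 80 mm tall, run between adjacent legs with their top edges flush with the underside of the top and their outer faces flush with the legs' outer faces.

B is a rectangular picture frame lying in the x–z plane (depth along y). The opening is 265 mm wide (x) by 438 mm tall (z), surrounded by a border 54 mm wide on all four sides. The frame is 29 mm deep and is made of two full-height vertical stiles with two horizontal rails fitted between them.

C is a bookshelf 981 mm wide overall, 232 mm deep and 1882 mm tall. The two sides are 20 mm thick vertical panels. 6 horizontal shelves of 31 mm thickness span between the inner faces of the sides; the lowest shelf sits on the floor and shelves are stacked with a clear vertical gap of 320 mm between each pair.

The picture frame is on the floor beside the table on its +y side. The bookshelf is on top of the table, centred.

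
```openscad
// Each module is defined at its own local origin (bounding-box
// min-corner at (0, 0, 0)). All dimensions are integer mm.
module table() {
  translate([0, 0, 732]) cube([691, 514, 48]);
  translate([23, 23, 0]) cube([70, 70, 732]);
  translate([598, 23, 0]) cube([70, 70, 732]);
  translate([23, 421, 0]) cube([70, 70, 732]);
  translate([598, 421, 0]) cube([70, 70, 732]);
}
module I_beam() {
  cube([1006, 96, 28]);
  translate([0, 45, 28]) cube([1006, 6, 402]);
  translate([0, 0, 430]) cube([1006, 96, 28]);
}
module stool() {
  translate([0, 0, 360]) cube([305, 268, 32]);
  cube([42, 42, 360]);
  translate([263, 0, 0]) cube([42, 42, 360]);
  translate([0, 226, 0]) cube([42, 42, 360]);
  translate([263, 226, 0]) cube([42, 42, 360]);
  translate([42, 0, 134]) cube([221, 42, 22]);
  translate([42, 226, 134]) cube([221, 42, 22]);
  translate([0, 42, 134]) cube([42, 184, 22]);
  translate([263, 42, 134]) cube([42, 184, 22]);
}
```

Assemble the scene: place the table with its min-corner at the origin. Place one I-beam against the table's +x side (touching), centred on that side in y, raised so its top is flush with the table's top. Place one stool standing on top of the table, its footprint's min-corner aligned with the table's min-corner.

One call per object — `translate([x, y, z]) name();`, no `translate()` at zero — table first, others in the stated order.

table();
translate([691, 209, 322]) I_beam();
translate([0, 0, 780]) stool();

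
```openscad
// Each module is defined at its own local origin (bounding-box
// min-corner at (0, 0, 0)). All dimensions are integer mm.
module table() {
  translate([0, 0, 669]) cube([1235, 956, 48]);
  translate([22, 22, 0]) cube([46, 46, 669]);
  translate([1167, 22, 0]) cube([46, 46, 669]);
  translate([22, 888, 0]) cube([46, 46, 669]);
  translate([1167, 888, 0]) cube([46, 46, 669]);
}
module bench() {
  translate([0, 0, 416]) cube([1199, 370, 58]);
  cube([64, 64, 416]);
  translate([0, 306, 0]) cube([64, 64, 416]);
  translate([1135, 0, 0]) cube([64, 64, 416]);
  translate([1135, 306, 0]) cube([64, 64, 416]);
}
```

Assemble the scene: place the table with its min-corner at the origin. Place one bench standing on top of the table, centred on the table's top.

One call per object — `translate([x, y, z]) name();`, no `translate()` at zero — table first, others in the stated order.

table();
translate([18, 293, 717]) bench();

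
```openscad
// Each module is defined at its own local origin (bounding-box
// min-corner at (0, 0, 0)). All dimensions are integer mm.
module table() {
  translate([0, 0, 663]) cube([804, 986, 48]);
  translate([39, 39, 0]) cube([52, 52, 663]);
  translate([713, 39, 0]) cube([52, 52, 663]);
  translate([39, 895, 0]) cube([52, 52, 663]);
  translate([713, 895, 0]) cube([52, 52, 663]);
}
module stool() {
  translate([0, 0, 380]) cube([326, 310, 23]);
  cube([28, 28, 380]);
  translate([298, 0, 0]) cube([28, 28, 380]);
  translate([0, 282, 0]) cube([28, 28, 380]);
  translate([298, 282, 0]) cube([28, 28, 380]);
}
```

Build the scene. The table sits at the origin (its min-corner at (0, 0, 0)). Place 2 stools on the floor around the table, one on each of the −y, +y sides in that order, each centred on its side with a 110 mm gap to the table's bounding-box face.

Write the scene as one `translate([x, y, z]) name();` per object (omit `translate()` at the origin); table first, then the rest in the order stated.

table();
translate([239, -420, 0]) stool();
translate([239, 1096, 0]) stool();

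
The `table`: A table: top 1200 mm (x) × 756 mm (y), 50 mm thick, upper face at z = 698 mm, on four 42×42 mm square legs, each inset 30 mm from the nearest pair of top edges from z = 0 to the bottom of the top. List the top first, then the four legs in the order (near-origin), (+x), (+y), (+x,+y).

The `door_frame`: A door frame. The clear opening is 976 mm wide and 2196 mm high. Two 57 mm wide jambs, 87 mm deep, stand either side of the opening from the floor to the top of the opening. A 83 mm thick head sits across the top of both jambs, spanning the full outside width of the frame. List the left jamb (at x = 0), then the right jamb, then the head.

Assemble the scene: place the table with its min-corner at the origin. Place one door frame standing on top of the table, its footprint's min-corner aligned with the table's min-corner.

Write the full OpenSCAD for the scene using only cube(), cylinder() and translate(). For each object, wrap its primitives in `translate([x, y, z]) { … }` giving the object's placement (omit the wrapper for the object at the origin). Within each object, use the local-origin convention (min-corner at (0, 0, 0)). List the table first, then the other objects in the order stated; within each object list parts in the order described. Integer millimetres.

translate([0, 0, 648]) cube([1200, 756, 50]);
translate([30, 30, 0]) cube([42, 42, 648]);
translate([1128, 30, 0]) cube([42, 42, 648]);
translate([30, 684, 0]) cube([42, 42, 648]);
translate([1128, 684, 0]) cube([42, 42, 648]);
translate([0, 0, 698]) {
  cube([57, 87, 2196]);
  translate([1033, 0, 0]) cube([57, 87, 2196]);
  translate([0, 0, 2196]) cube([1090, 87, 83]);
}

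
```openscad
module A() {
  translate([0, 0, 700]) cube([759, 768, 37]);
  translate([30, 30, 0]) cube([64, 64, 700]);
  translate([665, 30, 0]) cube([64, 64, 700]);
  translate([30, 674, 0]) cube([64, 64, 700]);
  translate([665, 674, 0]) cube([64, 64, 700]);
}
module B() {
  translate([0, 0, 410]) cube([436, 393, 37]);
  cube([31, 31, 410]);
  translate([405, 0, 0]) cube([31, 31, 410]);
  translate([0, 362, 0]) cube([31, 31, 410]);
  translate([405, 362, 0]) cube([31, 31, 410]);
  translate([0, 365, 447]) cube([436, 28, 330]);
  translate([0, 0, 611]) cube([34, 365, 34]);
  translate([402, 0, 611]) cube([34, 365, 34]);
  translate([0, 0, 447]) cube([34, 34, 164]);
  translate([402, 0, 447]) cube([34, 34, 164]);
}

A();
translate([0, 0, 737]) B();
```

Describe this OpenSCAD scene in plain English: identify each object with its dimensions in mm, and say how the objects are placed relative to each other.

A is a rectangular dining table. The top is 759×768×37 mm with its upper surface at z = 737 mm. It stands on four 64×64 mm square legs, each inset 30 mm from the nearest pair of top edges, running from the floor to the underside of the top.

B is a chair. The seat is a 436×393×37 mm slab with its top at z = 447 mm, on four 31×31 mm corner legs (flush with the seat edges, standing on z = 0). A flat backrest 28 mm thick, 330 mm tall, spans the full seat width and rises from the seat top along its +y edge, rear face flush with the rear of the seat. Two armrests of 34×34 mm section run along each side from the seat's front edge to the front of the backrest, top faces 198 mm above the seat top and outer faces flush with the seat's x-edges; a 34×34 mm post under the front of each armrest stands on the seat at the front corner.

The chair is on top of the table.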